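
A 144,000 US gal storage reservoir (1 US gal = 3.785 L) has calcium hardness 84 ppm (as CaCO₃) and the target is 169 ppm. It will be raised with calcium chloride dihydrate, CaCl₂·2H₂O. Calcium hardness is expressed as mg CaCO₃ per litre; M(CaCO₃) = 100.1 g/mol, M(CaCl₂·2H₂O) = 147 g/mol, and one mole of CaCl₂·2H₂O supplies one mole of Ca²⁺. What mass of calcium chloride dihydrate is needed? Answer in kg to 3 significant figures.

68.0 kg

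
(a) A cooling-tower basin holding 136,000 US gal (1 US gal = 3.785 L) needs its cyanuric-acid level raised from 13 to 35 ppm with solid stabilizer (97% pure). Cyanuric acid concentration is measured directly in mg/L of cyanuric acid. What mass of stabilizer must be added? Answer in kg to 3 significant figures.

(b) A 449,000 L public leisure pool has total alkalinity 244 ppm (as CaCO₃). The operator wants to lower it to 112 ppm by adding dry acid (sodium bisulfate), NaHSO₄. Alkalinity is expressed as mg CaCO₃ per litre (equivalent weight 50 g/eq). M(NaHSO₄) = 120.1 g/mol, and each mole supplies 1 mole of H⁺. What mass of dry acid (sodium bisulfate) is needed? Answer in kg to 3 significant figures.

(a) Volume: 136,000 US gal × 3.785 L/gal = 514,760 L.
(a) CYA to add: (35 − 13) = 22 mg/L × 514,760 L = 11,320 g cyanuric acid.
(a) At 97% purity: 11,320 / 0.97 = 11,670 g product.

(b) Alkalinity to neutralize: (244 − 112) = 132 mg/L as CaCO₃ × 449,000 L = 59,270 g as CaCO₃.
(b) Equivalents of H⁺ required: 59,270 ÷ 50 g/eq = 1185 eq = 1185 mol NaHSO₄.
(b) Mass of NaHSO₄: 1185 × 120.1 = 142,400 g.

(a) 11.7 kg; (b) 142 kg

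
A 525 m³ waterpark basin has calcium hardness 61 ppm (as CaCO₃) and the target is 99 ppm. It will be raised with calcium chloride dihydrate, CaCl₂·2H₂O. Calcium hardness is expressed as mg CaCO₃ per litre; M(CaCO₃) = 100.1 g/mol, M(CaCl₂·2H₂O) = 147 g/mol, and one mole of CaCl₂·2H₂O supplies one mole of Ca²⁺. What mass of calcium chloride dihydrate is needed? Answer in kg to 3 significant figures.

29.3 kg

Volume: 525 m³ = 525,000 L.
Hardness to add: (99 − 61) = 38 mg/L as CaCO₃ × 525,000 L = 19,950 g as CaCO₃.
Moles of Ca²⁺ (1 mol Ca²⁺ ≡ 1 mol CaCO₃): 19,950 / 100.1 g/mol = 199.3 mol.
Mass of CaCl₂·2H₂O: 199.3 × 147 = 29,300 g.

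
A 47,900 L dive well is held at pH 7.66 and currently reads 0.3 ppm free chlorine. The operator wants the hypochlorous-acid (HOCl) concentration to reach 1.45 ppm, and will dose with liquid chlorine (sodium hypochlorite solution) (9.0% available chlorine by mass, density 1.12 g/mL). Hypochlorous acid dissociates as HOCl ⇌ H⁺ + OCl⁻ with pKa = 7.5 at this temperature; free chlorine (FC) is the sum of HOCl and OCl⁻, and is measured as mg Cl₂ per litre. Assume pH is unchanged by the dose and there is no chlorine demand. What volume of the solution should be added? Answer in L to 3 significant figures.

1.54 L

[OCl⁻]/[HOCl] = 10^(pH − pKa) = 10^(7.66 − 7.5) = 1.445; fraction as HOCl = 1/(1 + 1.445) = 0.4089.
Free chlorine required for 1.45 ppm HOCl: 1.45 / 0.4089 = 3.546 ppm.
FC to add: 3.546 − 0.3 = 3.246 mg/L as Cl₂.
Cl₂ equivalent: 3.246 mg/L × 47,900 L = 155.5 g.
Product at 9.0% available Cl: 155.5 / 0.09 = 1728 g.
Volume: 1728 g ÷ 1.12 g/mL = 1542 mL.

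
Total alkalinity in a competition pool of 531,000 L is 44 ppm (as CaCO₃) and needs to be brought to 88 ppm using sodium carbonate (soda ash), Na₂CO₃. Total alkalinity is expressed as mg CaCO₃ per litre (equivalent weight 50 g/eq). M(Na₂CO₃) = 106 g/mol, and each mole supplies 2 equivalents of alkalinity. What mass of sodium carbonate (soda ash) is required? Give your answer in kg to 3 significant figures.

Alkalinity to add: (88 − 44) = 44 mg/L as CaCO₃ × 531,000 L = 23,360 g as CaCO₃.
Equivalents: 23,360 g ÷ 50 g/eq = 467.3 eq.
Each mole of Na₂CO₃ supplies 2 eq, so 467.3 / 2 = 233.6 mol.
Mass: 233.6 mol × 106 g/mol = 24,770 g.

24.8 kg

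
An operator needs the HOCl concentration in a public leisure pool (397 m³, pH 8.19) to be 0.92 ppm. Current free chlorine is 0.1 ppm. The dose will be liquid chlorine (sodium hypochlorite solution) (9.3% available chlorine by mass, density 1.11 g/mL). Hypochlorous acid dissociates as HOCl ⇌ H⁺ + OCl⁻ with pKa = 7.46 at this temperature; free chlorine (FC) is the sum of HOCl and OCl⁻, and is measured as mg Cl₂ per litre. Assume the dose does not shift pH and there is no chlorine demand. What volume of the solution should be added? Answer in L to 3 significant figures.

22.2 L

Volume: 397 m³ = 397,000 L.
[OCl⁻]/[HOCl] = 10^(pH − pKa) = 10^(8.19 − 7.46) = 5.37; fraction as HOCl = 1/(1 + 5.37) = 0.157.
Free chlorine required for 0.92 ppm HOCl: 0.92 / 0.157 = 5.861 ppm.
FC to add: 5.861 − 0.1 = 5.761 mg/L as Cl₂.
Cl₂ equivalent: 5.761 mg/L × 397,000 L = 2287 g.
Product at 9.3% available Cl: 2287 / 0.093 = 24,590 g.
Volume: 24,590 g ÷ 1.11 g/mL = 22,150 mL.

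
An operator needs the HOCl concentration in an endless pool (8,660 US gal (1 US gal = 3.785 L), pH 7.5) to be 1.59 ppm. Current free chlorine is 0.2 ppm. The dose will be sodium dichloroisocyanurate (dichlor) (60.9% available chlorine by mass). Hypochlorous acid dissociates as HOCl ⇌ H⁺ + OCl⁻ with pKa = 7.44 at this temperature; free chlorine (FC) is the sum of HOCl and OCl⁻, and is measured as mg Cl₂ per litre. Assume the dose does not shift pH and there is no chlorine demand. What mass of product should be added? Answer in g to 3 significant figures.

173 g

Volume: 8,660 US gal × 3.785 L/gal = 32,778 L.
[OCl⁻]/[HOCl] = 10^(pH − pKa) = 10^(7.5 − 7.44) = 1.148; fraction as HOCl = 1/(1 + 1.148) = 0.4655.
Free chlorine required for 1.59 ppm HOCl: 1.59 / 0.4655 = 3.416 ppm.
FC to add: 3.416 − 0.2 = 3.216 mg/L as Cl₂.
Cl₂ equivalent: 3.216 mg/L × 32,778 L = 105.4 g.
Product at 60.9% available Cl: 105.4 / 0.609 = 173.1 g.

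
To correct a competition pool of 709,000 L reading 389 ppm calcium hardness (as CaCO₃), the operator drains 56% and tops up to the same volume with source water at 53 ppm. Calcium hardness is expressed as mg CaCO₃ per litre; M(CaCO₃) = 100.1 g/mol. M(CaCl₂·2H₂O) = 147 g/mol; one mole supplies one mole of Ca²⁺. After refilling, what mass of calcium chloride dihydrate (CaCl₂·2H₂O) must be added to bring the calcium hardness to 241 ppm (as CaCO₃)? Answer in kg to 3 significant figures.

After draining 56% and refilling: 389 × 0.44 + 53 × 0.56 = 200.84 ppm.
Deficit to target: 241 − 200.84 = 40.16 mg/L.
As CaCO₃: 40.16 mg/L × 709,000 L = 28,470 g; ÷ 100.1 = 284.4 mol Ca²⁺.
Mass: 284.4 × 147 = 41,810 g.

41.8 kg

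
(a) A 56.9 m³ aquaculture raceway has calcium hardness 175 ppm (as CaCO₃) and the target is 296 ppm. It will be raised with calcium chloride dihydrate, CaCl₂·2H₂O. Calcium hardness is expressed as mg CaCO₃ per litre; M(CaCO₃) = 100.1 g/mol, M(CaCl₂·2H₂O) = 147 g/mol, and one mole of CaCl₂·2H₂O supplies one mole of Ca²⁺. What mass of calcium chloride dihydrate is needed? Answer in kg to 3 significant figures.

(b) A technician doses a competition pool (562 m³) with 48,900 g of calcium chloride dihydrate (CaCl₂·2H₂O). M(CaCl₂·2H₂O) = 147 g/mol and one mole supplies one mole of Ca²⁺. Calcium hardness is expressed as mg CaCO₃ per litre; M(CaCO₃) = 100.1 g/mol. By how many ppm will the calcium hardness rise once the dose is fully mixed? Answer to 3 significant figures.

(a) 10.1 kg; (b) 59.3 ppm

(a) Volume: 56.9 m³ = 56,900 L.
(a) Hardness to add: (296 − 175) = 121 mg/L as CaCO₃ × 56,900 L = 6885 g as CaCO₃.
(a) Moles of Ca²⁺ (1 mol Ca²⁺ ≡ 1 mol CaCO₃): 6885 / 100.1 g/mol = 68.78 mol.
(a) Mass of CaCl₂·2H₂O: 68.78 × 147 = 10,110 g.

(b) Volume: 562 m³ = 562,000 L.
(b) Moles of Ca²⁺: 48,900 g ÷ 147 g/mol = 332.7 mol.
(b) As CaCO₃: 332.7 mol × 100.1 g/mol = 33,300 g.
(b) Rise: 33,300 g / 562,000 L × 1000 = 59.25 mg/L.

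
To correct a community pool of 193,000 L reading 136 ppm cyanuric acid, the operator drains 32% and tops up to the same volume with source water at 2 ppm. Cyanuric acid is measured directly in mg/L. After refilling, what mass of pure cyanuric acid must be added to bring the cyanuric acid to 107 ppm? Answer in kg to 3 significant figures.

2.68 kg

After draining 32% and refilling: 136 × 0.68 + 2 × 0.32 = 93.12 ppm.
Deficit to target: 107 − 93.12 = 13.88 mg/L.
Mass: 13.88 mg/L × 193,000 L = 2679 g cyanuric acid.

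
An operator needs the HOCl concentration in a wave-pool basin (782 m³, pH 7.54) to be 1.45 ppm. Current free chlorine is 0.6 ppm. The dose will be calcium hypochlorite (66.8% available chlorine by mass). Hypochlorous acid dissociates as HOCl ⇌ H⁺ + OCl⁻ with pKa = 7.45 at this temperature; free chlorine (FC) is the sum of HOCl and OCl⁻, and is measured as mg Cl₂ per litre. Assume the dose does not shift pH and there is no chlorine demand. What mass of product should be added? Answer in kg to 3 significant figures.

3.08 kg

Volume: 782 m³ = 782,000 L.
[OCl⁻]/[HOCl] = 10^(pH − pKa) = 10^(7.54 − 7.45) = 1.23; fraction as HOCl = 1/(1 + 1.23) = 0.4484.
Free chlorine required for 1.45 ppm HOCl: 1.45 / 0.4484 = 3.234 ppm.
FC to add: 3.234 − 0.6 = 2.634 mg/L as Cl₂.
Cl₂ equivalent: 2.634 mg/L × 782,000 L = 2060 g.
Product at 66.8% available Cl: 2060 / 0.668 = 3083 g.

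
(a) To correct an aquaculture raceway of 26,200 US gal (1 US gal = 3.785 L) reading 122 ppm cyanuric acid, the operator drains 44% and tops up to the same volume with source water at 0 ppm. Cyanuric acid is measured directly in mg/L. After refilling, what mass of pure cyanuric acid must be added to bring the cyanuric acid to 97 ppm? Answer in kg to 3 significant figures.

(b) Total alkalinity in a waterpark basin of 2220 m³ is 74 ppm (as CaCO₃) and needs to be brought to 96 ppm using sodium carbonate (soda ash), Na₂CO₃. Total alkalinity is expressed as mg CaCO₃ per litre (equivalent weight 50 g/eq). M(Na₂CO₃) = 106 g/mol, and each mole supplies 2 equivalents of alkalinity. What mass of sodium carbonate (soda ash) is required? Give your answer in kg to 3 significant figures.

(a) 2.84 kg; (b) 51.8 kg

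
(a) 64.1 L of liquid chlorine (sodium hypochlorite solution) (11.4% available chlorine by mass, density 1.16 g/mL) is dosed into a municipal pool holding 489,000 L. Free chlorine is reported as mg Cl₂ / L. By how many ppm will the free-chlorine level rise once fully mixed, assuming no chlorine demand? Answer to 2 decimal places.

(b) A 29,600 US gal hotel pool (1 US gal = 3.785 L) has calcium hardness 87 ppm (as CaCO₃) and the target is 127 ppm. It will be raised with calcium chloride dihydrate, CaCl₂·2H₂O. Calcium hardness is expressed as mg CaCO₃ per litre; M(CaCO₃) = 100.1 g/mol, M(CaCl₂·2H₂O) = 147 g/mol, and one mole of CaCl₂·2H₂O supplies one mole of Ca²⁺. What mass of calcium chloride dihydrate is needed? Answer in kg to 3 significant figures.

(a) Mass of solution: 64.1 L × 1000 mL/L × 1.16 g/mL = 74,360 g.
(a) Available chlorine delivered: 74,360 g × 0.114 = 8477 g as Cl₂.
(a) Concentration rise: 8477 g / 489,000 L = 17.33 mg/L = 17.33 ppm.

(b) Volume: 29,600 US gal × 3.785 L/gal = 112,036 L.
(b) Hardness to add: (127 − 87) = 40 mg/L as CaCO₃ × 112,036 L = 4481 g as CaCO₃.
(b) Moles of Ca²⁺ (1 mol Ca²⁺ ≡ 1 mol CaCO₃): 4481 / 100.1 g/mol = 44.77 mol.
(b) Mass of CaCl₂·2H₂O: 44.77 × 147 = 6581 g.

(a) 17.33 ppm; (b) 6.58 kg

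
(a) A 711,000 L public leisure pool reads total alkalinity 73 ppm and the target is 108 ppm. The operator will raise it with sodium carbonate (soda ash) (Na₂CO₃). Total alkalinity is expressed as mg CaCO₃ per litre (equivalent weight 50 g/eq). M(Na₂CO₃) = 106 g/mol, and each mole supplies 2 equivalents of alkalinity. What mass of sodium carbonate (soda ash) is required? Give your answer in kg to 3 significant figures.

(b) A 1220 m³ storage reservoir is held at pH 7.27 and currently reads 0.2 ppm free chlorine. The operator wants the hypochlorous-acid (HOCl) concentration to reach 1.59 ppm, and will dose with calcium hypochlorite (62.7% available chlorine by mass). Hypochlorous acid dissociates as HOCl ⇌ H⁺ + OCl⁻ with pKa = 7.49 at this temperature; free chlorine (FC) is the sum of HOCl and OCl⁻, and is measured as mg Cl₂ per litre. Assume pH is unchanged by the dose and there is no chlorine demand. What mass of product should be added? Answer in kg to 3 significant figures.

(a) 26.4 kg; (b) 4.57 kg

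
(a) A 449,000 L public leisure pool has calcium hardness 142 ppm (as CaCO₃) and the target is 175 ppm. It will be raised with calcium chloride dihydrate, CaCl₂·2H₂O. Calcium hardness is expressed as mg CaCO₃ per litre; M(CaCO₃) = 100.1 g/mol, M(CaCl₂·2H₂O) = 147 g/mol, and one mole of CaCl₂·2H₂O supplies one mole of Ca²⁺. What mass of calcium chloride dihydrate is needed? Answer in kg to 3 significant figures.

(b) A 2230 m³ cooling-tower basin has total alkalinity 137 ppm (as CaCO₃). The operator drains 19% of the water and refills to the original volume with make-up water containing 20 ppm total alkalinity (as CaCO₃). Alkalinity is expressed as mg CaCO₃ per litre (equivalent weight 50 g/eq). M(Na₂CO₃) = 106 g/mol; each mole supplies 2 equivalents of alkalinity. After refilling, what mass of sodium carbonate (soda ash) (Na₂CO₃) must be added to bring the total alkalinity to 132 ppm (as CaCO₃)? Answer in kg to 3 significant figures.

(a) 21.8 kg; (b) 40.7 kg

(a) Hardness to add: (175 − 142) = 33 mg/L as CaCO₃ × 449,000 L = 14,820 g as CaCO₃.
(a) Moles of Ca²⁺ (1 mol Ca²⁺ ≡ 1 mol CaCO₃): 14,820 / 100.1 g/mol = 148 mol.
(a) Mass of CaCl₂·2H₂O: 148 × 147 = 21,760 g.

(b) Volume: 2230 m³ = 2,230,000 L.
(b) After draining 19% and refilling: 137 × 0.81 + 20 × 0.19 = 114.77 ppm.
(b) Deficit to target: 132 − 114.77 = 17.23 mg/L.
(b) As CaCO₃: 17.23 mg/L × 2,230,000 L = 38,420 g; ÷ 50 g/eq ÷ 2 = 384.2 mol Na₂CO₃.
(b) Mass: 384.2 × 106 = 40,730 g.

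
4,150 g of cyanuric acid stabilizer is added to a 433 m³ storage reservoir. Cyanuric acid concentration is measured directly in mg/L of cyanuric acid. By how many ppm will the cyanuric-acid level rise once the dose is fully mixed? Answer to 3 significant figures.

9.58 ppm

Volume: 433 m³ = 433,000 L.
Rise: 4,150 g / 433,000 L × 1000 = 9.584 mg/L.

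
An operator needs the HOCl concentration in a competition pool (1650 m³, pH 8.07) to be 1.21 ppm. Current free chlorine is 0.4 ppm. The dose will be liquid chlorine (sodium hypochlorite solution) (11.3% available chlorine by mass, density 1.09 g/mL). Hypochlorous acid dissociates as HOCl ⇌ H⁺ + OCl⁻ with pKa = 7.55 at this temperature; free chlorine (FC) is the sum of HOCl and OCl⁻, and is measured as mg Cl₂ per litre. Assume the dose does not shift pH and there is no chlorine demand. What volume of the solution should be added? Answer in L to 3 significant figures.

64.5 L

Volume: 1650 m³ = 1,650,000 L.
[OCl⁻]/[HOCl] = 10^(pH − pKa) = 10^(8.07 − 7.55) = 3.311; fraction as HOCl = 1/(1 + 3.311) = 0.2319.
Free chlorine required for 1.21 ppm HOCl: 1.21 / 0.2319 = 5.217 ppm.
FC to add: 5.217 − 0.4 = 4.817 mg/L as Cl₂.
Cl₂ equivalent: 4.817 mg/L × 1,650,000 L = 7948 g.
Product at 11.3% available Cl: 7948 / 0.113 = 70,330 g.
Volume: 70,330 g ÷ 1.09 g/mL = 64,520 mL.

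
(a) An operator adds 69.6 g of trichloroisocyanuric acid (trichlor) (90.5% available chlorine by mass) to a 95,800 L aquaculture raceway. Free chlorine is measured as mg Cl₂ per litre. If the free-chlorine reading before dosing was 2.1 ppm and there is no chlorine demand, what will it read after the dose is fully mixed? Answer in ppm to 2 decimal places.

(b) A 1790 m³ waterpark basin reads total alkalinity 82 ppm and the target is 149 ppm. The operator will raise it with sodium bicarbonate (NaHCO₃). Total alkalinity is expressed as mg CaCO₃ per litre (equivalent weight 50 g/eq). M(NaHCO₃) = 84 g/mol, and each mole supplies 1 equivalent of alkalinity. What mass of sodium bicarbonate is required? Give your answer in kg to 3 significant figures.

(a) 2.76 ppm; (b) 201 kg

(a) Available chlorine delivered: 69.6 g × 0.905 = 62.99 g as Cl₂.
(a) Concentration rise: 62.99 g / 95,800 L = 0.6575 mg/L = 0.66 ppm.
(a) Final FC: 2.1 + 0.66 = 2.76 ppm.

(b) Volume: 1790 m³ = 1,790,000 L.
(b) Alkalinity to add: (149 − 82) = 67 mg/L as CaCO₃ × 1,790,000 L = 119,900 g as CaCO₃.
(b) Equivalents: 119,900 g ÷ 50 g/eq = 2399 eq.
(b) NaHCO₃ supplies 1 eq per mole → 2399 mol.
(b) Mass: 2399 mol × 84 g/mol = 201,500 g.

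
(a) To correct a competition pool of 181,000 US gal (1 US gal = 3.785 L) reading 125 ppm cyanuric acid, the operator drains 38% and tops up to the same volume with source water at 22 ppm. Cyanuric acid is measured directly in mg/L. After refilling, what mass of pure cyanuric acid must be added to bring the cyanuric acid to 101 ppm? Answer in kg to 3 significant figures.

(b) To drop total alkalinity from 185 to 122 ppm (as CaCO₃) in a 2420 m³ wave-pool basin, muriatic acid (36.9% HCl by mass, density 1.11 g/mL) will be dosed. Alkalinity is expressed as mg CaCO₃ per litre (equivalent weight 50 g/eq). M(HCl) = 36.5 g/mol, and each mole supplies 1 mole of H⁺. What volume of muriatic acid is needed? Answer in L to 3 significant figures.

(a) Volume: 181,000 US gal × 3.785 L/gal = 685,085 L.
(a) After draining 38% and refilling: 125 × 0.62 + 22 × 0.38 = 85.86 ppm.
(a) Deficit to target: 101 − 85.86 = 15.14 mg/L.
(a) Mass: 15.14 mg/L × 685,085 L = 10,370 g cyanuric acid.

(b) Volume: 2420 m³ = 2,420,000 L.
(b) Alkalinity to neutralize: (185 − 122) = 63 mg/L as CaCO₃ × 2,420,000 L = 152,500 g as CaCO₃.
(b) Equivalents of H⁺ required: 152,500 ÷ 50 g/eq = 3049 eq = 3049 mol HCl.
(b) Mass of HCl: 3049 × 36.5 = 111,300 g.
(b) Mass of 36.9% solution: 111,300 / 0.369 = 301,600 g.
(b) Volume: 301,600 g ÷ 1.11 g/mL = 271,700 mL.

(a) 10.4 kg; (b) 272 L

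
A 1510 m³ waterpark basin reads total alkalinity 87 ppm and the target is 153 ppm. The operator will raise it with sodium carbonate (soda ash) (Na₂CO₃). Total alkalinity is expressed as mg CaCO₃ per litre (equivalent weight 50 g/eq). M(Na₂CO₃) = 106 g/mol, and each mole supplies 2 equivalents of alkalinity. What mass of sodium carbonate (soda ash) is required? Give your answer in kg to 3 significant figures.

106 kg

Volume: 1510 m³ = 1,510,000 L.
Alkalinity to add: (153 − 87) = 66 mg/L as CaCO₃ × 1,510,000 L = 99,660 g as CaCO₃.
Equivalents: 99,660 g ÷ 50 g/eq = 1993 eq.
Each mole of Na₂CO₃ supplies 2 eq, so 1993 / 2 = 996.6 mol.
Mass: 996.6 mol × 106 g/mol = 105,600 g.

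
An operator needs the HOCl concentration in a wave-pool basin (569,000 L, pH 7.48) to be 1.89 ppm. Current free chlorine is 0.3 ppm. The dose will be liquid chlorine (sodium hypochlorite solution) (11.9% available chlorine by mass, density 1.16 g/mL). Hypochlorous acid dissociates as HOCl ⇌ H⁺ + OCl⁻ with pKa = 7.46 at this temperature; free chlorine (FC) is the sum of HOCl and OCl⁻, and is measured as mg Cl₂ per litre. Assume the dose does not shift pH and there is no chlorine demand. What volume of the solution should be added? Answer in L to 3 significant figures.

[OCl⁻]/[HOCl] = 10^(pH − pKa) = 10^(7.48 − 7.46) = 1.047; fraction as HOCl = 1/(1 + 1.047) = 0.4885.
Free chlorine required for 1.89 ppm HOCl: 1.89 / 0.4885 = 3.869 ppm.
FC to add: 3.869 − 0.3 = 3.569 mg/L as Cl₂.
Cl₂ equivalent: 3.569 mg/L × 569,000 L = 2031 g.
Product at 11.9% available Cl: 2031 / 0.119 = 17,070 g.
Volume: 17,070 g ÷ 1.16 g/mL = 14,710 mL.

14.7 L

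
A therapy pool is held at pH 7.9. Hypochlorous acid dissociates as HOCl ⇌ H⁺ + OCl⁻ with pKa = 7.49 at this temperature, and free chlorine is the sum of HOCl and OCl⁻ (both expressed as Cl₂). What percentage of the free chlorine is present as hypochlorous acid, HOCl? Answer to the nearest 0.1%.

[OCl⁻]/[HOCl] = 10^(pH − pKa) = 10^(7.9 − 7.49) = 10^0.41 = 2.57.
Fraction as HOCl = 1 / (1 + 2.57) = 0.2801.

28.0%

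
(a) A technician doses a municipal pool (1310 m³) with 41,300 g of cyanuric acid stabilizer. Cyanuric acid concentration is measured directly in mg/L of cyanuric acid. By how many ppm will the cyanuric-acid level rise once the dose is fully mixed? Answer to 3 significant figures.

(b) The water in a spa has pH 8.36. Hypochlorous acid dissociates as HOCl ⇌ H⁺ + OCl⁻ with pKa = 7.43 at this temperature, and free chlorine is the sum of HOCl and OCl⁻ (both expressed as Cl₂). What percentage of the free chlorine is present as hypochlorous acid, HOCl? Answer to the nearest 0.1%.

(a) 31.5 ppm; (b) 10.5%

(a) Volume: 1310 m³ = 1,310,000 L.
(a) Rise: 41,300 g / 1,310,000 L × 1000 = 31.53 mg/L.

(b) [OCl⁻]/[HOCl] = 10^(pH − pKa) = 10^(8.36 − 7.43) = 10^0.93 = 8.511.
(b) Fraction as HOCl = 1 / (1 + 8.511) = 0.1051.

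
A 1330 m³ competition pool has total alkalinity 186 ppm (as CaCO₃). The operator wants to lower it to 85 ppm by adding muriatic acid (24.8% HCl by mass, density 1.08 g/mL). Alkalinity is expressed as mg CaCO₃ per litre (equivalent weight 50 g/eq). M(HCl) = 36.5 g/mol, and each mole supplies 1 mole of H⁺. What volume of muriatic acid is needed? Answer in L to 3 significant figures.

Volume: 1330 m³ = 1,330,000 L.
Alkalinity to neutralize: (186 − 85) = 101 mg/L as CaCO₃ × 1,330,000 L = 134,300 g as CaCO₃.
Equivalents of H⁺ required: 134,300 ÷ 50 g/eq = 2687 eq = 2687 mol HCl.
Mass of HCl: 2687 × 36.5 = 98,060 g.
Mass of 24.8% solution: 98,060 / 0.248 = 395,400 g.
Volume: 395,400 g ÷ 1.08 g/mL = 366,100 mL.

366 L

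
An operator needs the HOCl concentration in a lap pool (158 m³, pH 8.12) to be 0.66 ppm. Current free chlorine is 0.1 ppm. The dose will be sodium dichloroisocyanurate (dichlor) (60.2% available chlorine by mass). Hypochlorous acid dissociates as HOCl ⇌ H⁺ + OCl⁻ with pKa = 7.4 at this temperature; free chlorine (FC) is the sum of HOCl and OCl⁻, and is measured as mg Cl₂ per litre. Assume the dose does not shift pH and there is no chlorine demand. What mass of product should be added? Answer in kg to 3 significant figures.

Volume: 158 m³ = 158,000 L.
[OCl⁻]/[HOCl] = 10^(pH − pKa) = 10^(8.12 − 7.4) = 5.248; fraction as HOCl = 1/(1 + 5.248) = 0.16.
Free chlorine required for 0.66 ppm HOCl: 0.66 / 0.16 = 4.124 ppm.
FC to add: 4.124 − 0.1 = 4.024 mg/L as Cl₂.
Cl₂ equivalent: 4.024 mg/L × 158,000 L = 635.7 g.
Product at 60.2% available Cl: 635.7 / 0.602 = 1056 g.

1.06 kg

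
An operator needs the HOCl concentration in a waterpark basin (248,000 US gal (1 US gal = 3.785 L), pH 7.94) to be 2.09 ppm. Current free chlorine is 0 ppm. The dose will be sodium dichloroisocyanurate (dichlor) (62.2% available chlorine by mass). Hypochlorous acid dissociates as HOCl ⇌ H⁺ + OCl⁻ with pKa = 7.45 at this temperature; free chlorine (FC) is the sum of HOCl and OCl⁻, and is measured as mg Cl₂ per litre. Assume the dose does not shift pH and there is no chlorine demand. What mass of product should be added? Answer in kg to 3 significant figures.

12.9 kg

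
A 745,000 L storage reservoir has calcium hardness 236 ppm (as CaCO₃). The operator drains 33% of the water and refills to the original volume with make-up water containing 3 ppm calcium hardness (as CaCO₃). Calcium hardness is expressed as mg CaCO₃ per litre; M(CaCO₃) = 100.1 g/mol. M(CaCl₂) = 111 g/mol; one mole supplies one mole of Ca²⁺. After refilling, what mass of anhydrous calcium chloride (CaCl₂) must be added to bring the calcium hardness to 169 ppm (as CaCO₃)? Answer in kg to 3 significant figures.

After draining 33% and refilling: 236 × 0.67 + 3 × 0.33 = 159.11 ppm.
Deficit to target: 169 − 159.11 = 9.89 mg/L.
As CaCO₃: 9.89 mg/L × 745,000 L = 7368 g; ÷ 100.1 = 73.61 mol Ca²⁺.
Mass: 73.61 × 111 = 8170 g.

8.17 kg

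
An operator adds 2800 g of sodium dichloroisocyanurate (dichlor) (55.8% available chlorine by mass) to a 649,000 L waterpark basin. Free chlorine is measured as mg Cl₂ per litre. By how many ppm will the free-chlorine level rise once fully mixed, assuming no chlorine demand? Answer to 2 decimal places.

2.41 ppm

Available chlorine delivered: 2800 g × 0.558 = 1562 g as Cl₂.
Concentration rise: 1562 g / 649,000 L = 2.407 mg/L = 2.41 ppm.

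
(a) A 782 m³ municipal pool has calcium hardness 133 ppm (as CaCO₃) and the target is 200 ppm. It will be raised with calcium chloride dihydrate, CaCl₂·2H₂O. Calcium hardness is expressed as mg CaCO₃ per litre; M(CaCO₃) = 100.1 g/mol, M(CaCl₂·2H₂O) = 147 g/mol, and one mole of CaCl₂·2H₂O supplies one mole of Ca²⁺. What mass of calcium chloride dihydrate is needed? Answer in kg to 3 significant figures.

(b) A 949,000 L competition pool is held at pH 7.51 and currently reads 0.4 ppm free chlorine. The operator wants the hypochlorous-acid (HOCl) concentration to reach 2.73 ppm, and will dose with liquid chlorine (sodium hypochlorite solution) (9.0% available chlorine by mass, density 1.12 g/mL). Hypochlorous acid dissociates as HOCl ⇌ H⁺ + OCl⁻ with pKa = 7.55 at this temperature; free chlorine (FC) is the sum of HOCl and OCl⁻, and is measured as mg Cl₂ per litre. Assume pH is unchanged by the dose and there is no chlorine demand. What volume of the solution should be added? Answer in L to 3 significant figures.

(a) 76.9 kg; (b) 45.4 L

(a) Volume: 782 m³ = 782,000 L.
(a) Hardness to add: (200 − 133) = 67 mg/L as CaCO₃ × 782,000 L = 52,390 g as CaCO₃.
(a) Moles of Ca²⁺ (1 mol Ca²⁺ ≡ 1 mol CaCO₃): 52,390 / 100.1 g/mol = 523.4 mol.
(a) Mass of CaCl₂·2H₂O: 523.4 × 147 = 76,940 g.

(b) [OCl⁻]/[HOCl] = 10^(pH − pKa) = 10^(7.51 − 7.55) = 0.912; fraction as HOCl = 1/(1 + 0.912) = 0.523.
(b) Free chlorine required for 2.73 ppm HOCl: 2.73 / 0.523 = 5.22 ppm.
(b) FC to add: 5.22 − 0.4 = 4.82 mg/L as Cl₂.
(b) Cl₂ equivalent: 4.82 mg/L × 949,000 L = 4574 g.
(b) Product at 9.0% available Cl: 4574 / 0.09 = 50,820 g.
(b) Volume: 50,820 g ÷ 1.12 g/mL = 45,380 mL.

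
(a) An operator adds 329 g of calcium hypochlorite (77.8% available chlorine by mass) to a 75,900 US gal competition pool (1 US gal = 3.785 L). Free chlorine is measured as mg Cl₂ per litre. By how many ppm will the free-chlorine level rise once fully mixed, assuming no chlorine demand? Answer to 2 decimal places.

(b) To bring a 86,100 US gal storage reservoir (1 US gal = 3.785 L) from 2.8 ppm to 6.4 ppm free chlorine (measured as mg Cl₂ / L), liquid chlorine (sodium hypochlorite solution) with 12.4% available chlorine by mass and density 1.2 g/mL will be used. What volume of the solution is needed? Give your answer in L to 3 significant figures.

(a) 0.89 ppm; (b) 7.88 L

(a) Volume: 75,900 US gal × 3.785 L/gal = 287,282 L.
(a) Available chlorine delivered: 329 g × 0.778 = 256 g as Cl₂.
(a) Concentration rise: 256 g / 287,282 L = 0.891 mg/L = 0.89 ppm.

(b) Volume: 86,100 US gal × 3.785 L/gal = 325,888 L.
(b) Chlorine deficit: 6.4 − 2.8 = 3.6 ppm = 3.6 mg/L as Cl₂.
(b) Cl₂ equivalent needed: 3.6 mg/L × 325,888 L = 1,173,000 mg = 1173 g.
(b) Product at 12.4% available chlorine: 1173 / 0.124 = 9461 g.
(b) Volume at density 1.2 g/mL: 9461 g ÷ 1.2 g/mL = 7884 mL.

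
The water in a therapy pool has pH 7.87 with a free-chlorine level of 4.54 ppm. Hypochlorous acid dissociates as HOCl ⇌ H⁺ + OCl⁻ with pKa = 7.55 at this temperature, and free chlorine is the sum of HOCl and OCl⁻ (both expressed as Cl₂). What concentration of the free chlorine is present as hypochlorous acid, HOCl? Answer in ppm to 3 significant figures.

[OCl⁻]/[HOCl] = 10^(pH − pKa) = 10^(7.87 − 7.55) = 10^0.32 = 2.089.
Fraction as HOCl = 1 / (1 + 2.089) = 0.3237.
HOCl = 0.3237 × 4.54 ppm = 1.47 ppm.

1.47 ppm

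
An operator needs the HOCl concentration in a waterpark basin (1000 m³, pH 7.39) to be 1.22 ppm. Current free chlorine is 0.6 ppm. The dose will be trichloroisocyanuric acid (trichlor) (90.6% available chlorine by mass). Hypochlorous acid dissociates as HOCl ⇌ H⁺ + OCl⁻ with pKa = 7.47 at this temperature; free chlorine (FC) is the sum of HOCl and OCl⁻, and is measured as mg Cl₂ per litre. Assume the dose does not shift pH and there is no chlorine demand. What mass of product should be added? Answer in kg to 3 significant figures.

1.80 kg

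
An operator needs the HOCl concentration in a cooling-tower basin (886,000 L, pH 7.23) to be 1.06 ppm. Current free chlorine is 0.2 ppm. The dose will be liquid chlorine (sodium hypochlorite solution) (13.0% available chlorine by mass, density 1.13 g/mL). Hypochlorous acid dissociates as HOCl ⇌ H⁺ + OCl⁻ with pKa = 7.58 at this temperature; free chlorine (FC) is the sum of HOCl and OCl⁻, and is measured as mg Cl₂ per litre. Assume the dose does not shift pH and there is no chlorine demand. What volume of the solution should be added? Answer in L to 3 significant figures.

[OCl⁻]/[HOCl] = 10^(pH − pKa) = 10^(7.23 − 7.58) = 0.4467; fraction as HOCl = 1/(1 + 0.4467) = 0.6912.
Free chlorine required for 1.06 ppm HOCl: 1.06 / 0.6912 = 1.533 ppm.
FC to add: 1.533 − 0.2 = 1.333 mg/L as Cl₂.
Cl₂ equivalent: 1.333 mg/L × 886,000 L = 1181 g.
Product at 13.0% available Cl: 1181 / 0.13 = 9088 g.
Volume: 9088 g ÷ 1.13 g/mL = 8043 mL.

8.04 L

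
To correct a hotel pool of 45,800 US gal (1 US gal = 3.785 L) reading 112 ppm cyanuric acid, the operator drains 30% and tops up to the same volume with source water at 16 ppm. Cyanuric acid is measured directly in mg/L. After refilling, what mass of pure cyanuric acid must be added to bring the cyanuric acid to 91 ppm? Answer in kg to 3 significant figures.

Volume: 45,800 US gal × 3.785 L/gal = 173,353 L.
After draining 30% and refilling: 112 × 0.70 + 16 × 0.30 = 83.2 ppm.
Deficit to target: 91 − 83.2 = 7.8 mg/L.
Mass: 7.8 mg/L × 173,353 L = 1352 g cyanuric acid.

1.35 kg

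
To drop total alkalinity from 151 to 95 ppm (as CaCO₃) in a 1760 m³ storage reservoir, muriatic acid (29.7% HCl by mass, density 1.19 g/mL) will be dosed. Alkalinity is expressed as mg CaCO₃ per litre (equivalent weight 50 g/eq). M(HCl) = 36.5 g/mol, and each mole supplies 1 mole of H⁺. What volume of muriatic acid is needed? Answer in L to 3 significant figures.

204 L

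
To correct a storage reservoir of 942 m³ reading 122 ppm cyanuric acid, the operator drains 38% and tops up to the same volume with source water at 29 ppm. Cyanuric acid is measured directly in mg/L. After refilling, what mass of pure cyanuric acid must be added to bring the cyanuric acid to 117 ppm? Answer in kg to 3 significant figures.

Volume: 942 m³ = 942,000 L.
After draining 38% and refilling: 122 × 0.62 + 29 × 0.38 = 86.66 ppm.
Deficit to target: 117 − 86.66 = 30.34 mg/L.
Mass: 30.34 mg/L × 942,000 L = 28,580 g cyanuric acid.

28.6 kg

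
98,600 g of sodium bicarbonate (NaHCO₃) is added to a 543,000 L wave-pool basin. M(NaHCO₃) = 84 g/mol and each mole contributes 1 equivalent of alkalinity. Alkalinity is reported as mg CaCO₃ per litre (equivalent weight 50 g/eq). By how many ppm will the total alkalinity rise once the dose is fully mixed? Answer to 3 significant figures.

108 ppm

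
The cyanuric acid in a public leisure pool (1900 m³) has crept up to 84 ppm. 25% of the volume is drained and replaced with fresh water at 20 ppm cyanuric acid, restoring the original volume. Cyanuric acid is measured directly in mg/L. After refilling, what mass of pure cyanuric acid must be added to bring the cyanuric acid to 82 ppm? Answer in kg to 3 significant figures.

26.6 kg

Volume: 1900 m³ = 1,900,000 L.
After draining 25% and refilling: 84 × 0.75 + 20 × 0.25 = 68 ppm.
Deficit to target: 82 − 68 = 14 mg/L.
Mass: 14 mg/L × 1,900,000 L = 26,600 g cyanuric acid.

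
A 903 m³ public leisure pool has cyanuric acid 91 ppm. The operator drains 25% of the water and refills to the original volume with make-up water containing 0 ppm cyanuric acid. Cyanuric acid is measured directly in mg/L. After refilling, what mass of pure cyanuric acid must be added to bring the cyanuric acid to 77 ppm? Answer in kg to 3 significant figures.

Volume: 903 m³ = 903,000 L.
After draining 25% and refilling: 91 × 0.75 + 0 × 0.25 = 68.25 ppm.
Deficit to target: 77 − 68.25 = 8.75 mg/L.
Mass: 8.75 mg/L × 903,000 L = 7901 g cyanuric acid.

7.90 kg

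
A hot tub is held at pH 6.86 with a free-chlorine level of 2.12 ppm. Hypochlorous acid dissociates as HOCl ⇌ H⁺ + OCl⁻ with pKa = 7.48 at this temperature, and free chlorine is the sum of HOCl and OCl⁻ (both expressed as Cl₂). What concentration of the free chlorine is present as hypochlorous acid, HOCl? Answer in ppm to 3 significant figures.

1.71 ppm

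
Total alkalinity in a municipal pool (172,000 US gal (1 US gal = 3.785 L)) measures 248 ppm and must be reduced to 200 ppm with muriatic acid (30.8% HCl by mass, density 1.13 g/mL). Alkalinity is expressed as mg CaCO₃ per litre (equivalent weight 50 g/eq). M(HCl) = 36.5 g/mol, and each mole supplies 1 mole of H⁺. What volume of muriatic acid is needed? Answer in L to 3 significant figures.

Volume: 172,000 US gal × 3.785 L/gal = 651,020 L.
Alkalinity to neutralize: (248 − 200) = 48 mg/L as CaCO₃ × 651,020 L = 31,250 g as CaCO₃.
Equivalents of H⁺ required: 31,250 ÷ 50 g/eq = 625 eq = 625 mol HCl.
Mass of HCl: 625 × 36.5 = 22,810 g.
Mass of 30.8% solution: 22,810 / 0.308 = 74,060 g.
Volume: 74,060 g ÷ 1.13 g/mL = 65,540 mL.

65.5 L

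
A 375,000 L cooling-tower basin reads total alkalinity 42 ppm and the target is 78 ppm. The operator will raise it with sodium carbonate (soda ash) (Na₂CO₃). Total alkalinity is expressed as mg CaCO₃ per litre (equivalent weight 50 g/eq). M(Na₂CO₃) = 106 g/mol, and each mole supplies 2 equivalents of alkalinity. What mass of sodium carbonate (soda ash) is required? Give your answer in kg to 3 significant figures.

14.3 kg

Alkalinity to add: (78 − 42) = 36 mg/L as CaCO₃ × 375,000 L = 13,500 g as CaCO₃.
Equivalents: 13,500 g ÷ 50 g/eq = 270 eq.
Each mole of Na₂CO₃ supplies 2 eq, so 270 / 2 = 135 mol.
Mass: 135 mol × 106 g/mol = 14,310 g.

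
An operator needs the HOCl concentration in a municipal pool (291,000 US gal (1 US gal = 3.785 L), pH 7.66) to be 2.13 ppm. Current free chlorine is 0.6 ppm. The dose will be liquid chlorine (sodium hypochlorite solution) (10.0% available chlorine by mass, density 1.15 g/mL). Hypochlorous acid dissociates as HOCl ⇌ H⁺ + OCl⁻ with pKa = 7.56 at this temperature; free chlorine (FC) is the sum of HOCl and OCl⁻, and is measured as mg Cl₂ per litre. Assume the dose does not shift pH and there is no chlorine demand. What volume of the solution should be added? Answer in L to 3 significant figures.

40.3 L

Volume: 291,000 US gal × 3.785 L/gal = 1,101,435 L.
[OCl⁻]/[HOCl] = 10^(pH − pKa) = 10^(7.66 − 7.56) = 1.259; fraction as HOCl = 1/(1 + 1.259) = 0.4427.
Free chlorine required for 2.13 ppm HOCl: 2.13 / 0.4427 = 4.812 ppm.
FC to add: 4.812 − 0.6 = 4.212 mg/L as Cl₂.
Cl₂ equivalent: 4.212 mg/L × 1,101,435 L = 4639 g.
Product at 10.0% available Cl: 4639 / 0.1 = 46,390 g.
Volume: 46,390 g ÷ 1.15 g/mL = 40,340 mL.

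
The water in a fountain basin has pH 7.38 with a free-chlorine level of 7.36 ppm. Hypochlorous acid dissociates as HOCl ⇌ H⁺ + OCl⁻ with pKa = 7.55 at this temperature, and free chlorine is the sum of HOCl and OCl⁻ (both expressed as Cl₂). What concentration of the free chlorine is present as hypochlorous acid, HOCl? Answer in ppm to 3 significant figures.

[OCl⁻]/[HOCl] = 10^(pH − pKa) = 10^(7.38 − 7.55) = 10^-0.17 = 0.6761.
Fraction as HOCl = 1 / (1 + 0.6761) = 0.5966.
HOCl = 0.5966 × 7.36 ppm = 4.391 ppm.

4.39 ppm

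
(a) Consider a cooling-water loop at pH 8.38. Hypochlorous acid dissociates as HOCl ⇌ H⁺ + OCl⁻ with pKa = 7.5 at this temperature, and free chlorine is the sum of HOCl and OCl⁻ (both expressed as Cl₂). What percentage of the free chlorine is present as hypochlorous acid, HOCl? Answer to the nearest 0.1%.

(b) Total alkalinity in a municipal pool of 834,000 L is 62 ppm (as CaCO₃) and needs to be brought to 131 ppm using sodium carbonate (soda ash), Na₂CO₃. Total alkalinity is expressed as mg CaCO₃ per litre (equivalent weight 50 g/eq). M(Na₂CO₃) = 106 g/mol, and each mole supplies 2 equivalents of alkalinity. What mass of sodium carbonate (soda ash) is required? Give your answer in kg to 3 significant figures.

(a) [OCl⁻]/[HOCl] = 10^(pH − pKa) = 10^(8.38 − 7.5) = 10^0.88 = 7.586.
(a) Fraction as HOCl = 1 / (1 + 7.586) = 0.1165.

(b) Alkalinity to add: (131 − 62) = 69 mg/L as CaCO₃ × 834,000 L = 57,550 g as CaCO₃.
(b) Equivalents: 57,550 g ÷ 50 g/eq = 1151 eq.
(b) Each mole of Na₂CO₃ supplies 2 eq, so 1151 / 2 = 575.5 mol.
(b) Mass: 575.5 mol × 106 g/mol = 61,000 g.

(a) 11.6%; (b) 61.0 kg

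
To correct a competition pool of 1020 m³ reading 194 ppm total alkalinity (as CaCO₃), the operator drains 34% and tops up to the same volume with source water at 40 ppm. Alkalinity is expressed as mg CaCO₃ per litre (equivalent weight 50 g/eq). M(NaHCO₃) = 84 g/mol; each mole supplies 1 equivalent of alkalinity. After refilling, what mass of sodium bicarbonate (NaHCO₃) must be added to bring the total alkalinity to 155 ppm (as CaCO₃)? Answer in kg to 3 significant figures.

22.9 kg

Volume: 1020 m³ = 1,020,000 L.
After draining 34% and refilling: 194 × 0.66 + 40 × 0.34 = 141.64 ppm.
Deficit to target: 155 − 141.64 = 13.36 mg/L.
As CaCO₃: 13.36 mg/L × 1,020,000 L = 13,630 g; ÷ 50 g/eq ÷ 1 = 272.5 mol NaHCO₃.
Mass: 272.5 × 84 = 22,890 g.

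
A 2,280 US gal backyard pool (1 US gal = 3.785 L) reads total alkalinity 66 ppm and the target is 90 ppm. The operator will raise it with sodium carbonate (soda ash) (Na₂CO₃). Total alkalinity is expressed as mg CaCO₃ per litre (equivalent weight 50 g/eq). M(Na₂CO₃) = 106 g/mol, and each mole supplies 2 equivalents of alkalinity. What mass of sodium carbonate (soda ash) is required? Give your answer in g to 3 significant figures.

Volume: 2,280 US gal × 3.785 L/gal = 8,630 L.
Alkalinity to add: (90 − 66) = 24 mg/L as CaCO₃ × 8,630 L = 207.1 g as CaCO₃.
Equivalents: 207.1 g ÷ 50 g/eq = 4.142 eq.
Each mole of Na₂CO₃ supplies 2 eq, so 4.142 / 2 = 2.071 mol.
Mass: 2.071 mol × 106 g/mol = 219.5 g.

220 g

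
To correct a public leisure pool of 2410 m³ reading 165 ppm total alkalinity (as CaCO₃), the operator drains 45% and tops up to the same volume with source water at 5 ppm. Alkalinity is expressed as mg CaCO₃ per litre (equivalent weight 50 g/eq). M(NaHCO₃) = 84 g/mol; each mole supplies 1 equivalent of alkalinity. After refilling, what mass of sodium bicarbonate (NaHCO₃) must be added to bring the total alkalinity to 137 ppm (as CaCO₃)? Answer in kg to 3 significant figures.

Volume: 2410 m³ = 2,410,000 L.
After draining 45% and refilling: 165 × 0.55 + 5 × 0.45 = 93 ppm.
Deficit to target: 137 − 93 = 44 mg/L.
As CaCO₃: 44 mg/L × 2,410,000 L = 106,000 g; ÷ 50 g/eq ÷ 1 = 2121 mol NaHCO₃.
Mass: 2121 × 84 = 178,100 g.

178 kg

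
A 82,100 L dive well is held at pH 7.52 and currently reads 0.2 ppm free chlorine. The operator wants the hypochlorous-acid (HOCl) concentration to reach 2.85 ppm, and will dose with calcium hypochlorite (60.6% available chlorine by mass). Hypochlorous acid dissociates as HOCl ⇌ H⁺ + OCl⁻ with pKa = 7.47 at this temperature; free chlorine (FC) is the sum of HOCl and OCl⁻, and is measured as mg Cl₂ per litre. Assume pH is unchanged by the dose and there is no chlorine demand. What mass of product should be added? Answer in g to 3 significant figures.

[OCl⁻]/[HOCl] = 10^(pH − pKa) = 10^(7.52 − 7.47) = 1.122; fraction as HOCl = 1/(1 + 1.122) = 0.4712.
Free chlorine required for 2.85 ppm HOCl: 2.85 / 0.4712 = 6.048 ppm.
FC to add: 6.048 − 0.2 = 5.848 mg/L as Cl₂.
Cl₂ equivalent: 5.848 mg/L × 82,100 L = 480.1 g.
Product at 60.6% available Cl: 480.1 / 0.606 = 792.2 g.

792 g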